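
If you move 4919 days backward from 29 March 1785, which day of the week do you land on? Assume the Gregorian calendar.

Thursday

Mar 29, 1785 is a Tuesday.
4919 mod 7 = 5, so 4919 days before a Tuesday is Tuesday − 5 = Thursday.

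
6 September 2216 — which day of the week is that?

Doomsday rule: the anchor day for the 2200s is Friday. For year 16: 16÷12 = 1 r 4, and 4÷4 = 1, so 1+4+1 = 6.
Friday + 6 ≡ Thursday — that's 2216's doomsday.
In September the doomsday date is Sep 5.
Sep 6 is 1 day after Sep 5; 1 mod 7 = 1, so Thursday + 1 = Friday.

Friday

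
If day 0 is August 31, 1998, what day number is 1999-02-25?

Aug 31, 1998 → Sep 30, 1998: 30 days (August has 31).
Sep 30, 1998 → Oct 30, 1998: 30 days (September has 30).
Oct 30, 1998 → Nov 30, 1998: 31 days (October has 31).
Nov 30, 1998 → Dec 30, 1998: 30 days (November has 30).
Dec 30, 1998 → Jan 30, 1999: 31 days (December has 31).
Jan 30, 1999 → Feb 25, 1999: 26 days.
Total: 178 days.

178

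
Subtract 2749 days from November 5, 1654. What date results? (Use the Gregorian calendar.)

−365 (one year) → Nov 5, 1653 (2384 left).
−365 (one year) → Nov 5, 1652 (2019 left).
−366 (one year; includes Feb 29, 1652) → Nov 5, 1651 (1653 left).
−365 (one year) → Nov 5, 1650 (1288 left).
−365 (one year) → Nov 5, 1649 (923 left).
−365 (one year) → Nov 5, 1648 (558 left).
−366 (one year; includes Feb 29, 1648) → Nov 5, 1647 (192 left).
−5 → Oct 31, 1647 (end of Oct, 31 days; 187 left).
−31 → Sep 30, 1647 (end of Sep, 30 days; 156 left).
−30 → Aug 31, 1647 (end of Aug, 31 days; 126 left).
−31 → Jul 31, 1647 (end of Jul, 31 days; 95 left).
−31 → Jun 30, 1647 (end of Jun, 30 days; 64 left).
−30 → May 31, 1647 (end of May, 31 days; 34 left).
−31 → Apr 30, 1647 (end of Apr, 30 days; 3 left).
−3 → Apr 27, 1647.

April 27, 1647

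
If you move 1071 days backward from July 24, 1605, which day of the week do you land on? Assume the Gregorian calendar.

First find the weekday of Jul 24, 1605. Doomsday rule: the anchor day for the 1600s is Tuesday. For year 05: 5÷12 = 0 r 5, and 5÷4 = 1, so 0+5+1 = 6.
Tuesday + 6 ≡ Monday — that's 1605's doomsday.
In July the doomsday date is Jul 11.
Jul 24 is 13 days after Jul 11; 13 mod 7 = 6, so Monday + 6 = Sunday.
1071 mod 7 = 0, so 1071 days before a Sunday is Sunday − 0 = Sunday.

Sunday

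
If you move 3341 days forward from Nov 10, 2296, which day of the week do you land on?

Thursday

Nov 10, 2296 is a Tuesday.
3341 mod 7 = 2, so 3341 days after a Tuesday is Tuesday + 2 = Thursday.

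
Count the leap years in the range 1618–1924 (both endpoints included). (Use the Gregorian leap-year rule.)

Multiples of 4 in [1618,1924]: 77.
Of those, multiples of 100: 3 (not leap unless ÷400).
Multiples of 400: 0.
Leap years = 77 − 3 + 0 = 74.

74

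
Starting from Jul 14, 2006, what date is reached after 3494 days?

February 6, 2016

+365 (one year) → Jul 14, 2007 (3129 left).
+366 (one year; includes Feb 29, 2008) → Jul 14, 2008 (2763 left).
+365 (one year) → Jul 14, 2009 (2398 left).
+365 (one year) → Jul 14, 2010 (2033 left).
+365 (one year) → Jul 14, 2011 (1668 left).
+366 (one year; includes Feb 29, 2012) → Jul 14, 2012 (1302 left).
+365 (one year) → Jul 14, 2013 (937 left).
+365 (one year) → Jul 14, 2014 (572 left).
+365 (one year) → Jul 14, 2015 (207 left).
Jul has 31 days: +18 → Aug 1, 2015 (189 left).
Aug has 31 days: +31 → Sep 1, 2015 (158 left).
Sep has 30 days: +30 → Oct 1, 2015 (128 left).
Oct has 31 days: +31 → Nov 1, 2015 (97 left).
Nov has 30 days: +30 → Dec 1, 2015 (67 left).
Dec has 31 days: +31 → Jan 1, 2016 (36 left).
Jan has 31 days: +31 → Feb 1, 2016 (5 left).
+5 → Feb 6, 2016.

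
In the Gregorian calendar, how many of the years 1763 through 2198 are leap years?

106

Multiples of 4 in [1763,2198]: 109.
Of those, multiples of 100: 4 (not leap unless ÷400).
Multiples of 400: 1.
Leap years = 109 − 4 + 1 = 106.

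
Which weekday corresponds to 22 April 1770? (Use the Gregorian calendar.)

Sunday

Doomsday rule: the anchor day for the 1700s is Sunday. For year 70: 70÷12 = 5 r 10, and 10÷4 = 2, so 5+10+2 = 17.
Sunday + 17 ≡ Wednesday — that's 1770's doomsday.
In April the doomsday date is Apr 4.
Apr 22 is 18 days after Apr 4; 18 mod 7 = 4, so Wednesday + 4 = Sunday.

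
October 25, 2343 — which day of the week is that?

Doomsday rule: the anchor day for the 2300s is Wednesday. For year 43: 43÷12 = 3 r 7, and 7÷4 = 1, so 3+7+1 = 11.
Wednesday + 11 ≡ Sunday — that's 2343's doomsday.
In October the doomsday date is Oct 10.
Oct 25 is 15 days after Oct 10; 15 mod 7 = 1, so Sunday + 1 = Monday.

Monday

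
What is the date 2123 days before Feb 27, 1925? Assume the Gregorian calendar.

−366 (one year; includes Feb 29, 1924) → Feb 27, 1924 (1757 left).
−365 (one year) → Feb 27, 1923 (1392 left).
−365 (one year) → Feb 27, 1922 (1027 left).
−365 (one year) → Feb 27, 1921 (662 left).
−366 (one year; includes Feb 29, 1920) → Feb 27, 1920 (296 left).
−27 → Jan 31, 1920 (end of Jan, 31 days; 269 left).
−31 → Dec 31, 1919 (end of Dec, 31 days; 238 left).
−31 → Nov 30, 1919 (end of Nov, 30 days; 207 left).
−30 → Oct 31, 1919 (end of Oct, 31 days; 177 left).
−31 → Sep 30, 1919 (end of Sep, 30 days; 146 left).
−30 → Aug 31, 1919 (end of Aug, 31 days; 116 left).
−31 → Jul 31, 1919 (end of Jul, 31 days; 85 left).
−31 → Jun 30, 1919 (end of Jun, 30 days; 54 left).
−30 → May 31, 1919 (end of May, 31 days; 24 left).
−24 → May 7, 1919.

May 7, 1919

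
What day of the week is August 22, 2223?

Friday

Doomsday rule: the anchor day for the 2200s is Friday. For year 23: 23÷12 = 1 r 11, and 11÷4 = 2, so 1+11+2 = 14.
Friday + 14 ≡ Friday — that's 2223's doomsday.
In August the doomsday date is Aug 8.
Aug 22 is 14 days after Aug 8; 14 mod 7 = 0, so Friday + 0 = Friday.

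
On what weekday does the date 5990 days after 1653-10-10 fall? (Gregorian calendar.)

Wednesday

First find the weekday of Oct 10, 1653. Doomsday rule: the anchor day for the 1600s is Tuesday. For year 53: 53÷12 = 4 r 5, and 5÷4 = 1, so 4+5+1 = 10.
Tuesday + 10 ≡ Friday — that's 1653's doomsday.
In October the doomsday date is Oct 10.
Oct 10 is the doomsday itself: Friday.
5990 mod 7 = 5, so 5990 days after a Friday is Friday + 5 = Wednesday.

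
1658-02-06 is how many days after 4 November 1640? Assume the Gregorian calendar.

6303

Nov 4, 1640 → Nov 4, 1641: 365 days.
Nov 4, 1641 → Nov 4, 1642: 365 days.
Nov 4, 1642 → Nov 4, 1643: 365 days.
Nov 4, 1643 → Nov 4, 1644: 366 days (Feb 29, 1644 is in that span).
Nov 4, 1644 → Nov 4, 1645: 365 days.
Nov 4, 1645 → Nov 4, 1646: 365 days.
Nov 4, 1646 → Nov 4, 1647: 365 days.
Nov 4, 1647 → Nov 4, 1648: 366 days (Feb 29, 1648 is in that span).
Nov 4, 1648 → Nov 4, 1649: 365 days.
Nov 4, 1649 → Nov 4, 1650: 365 days.
Nov 4, 1650 → Nov 4, 1651: 365 days.
Nov 4, 1651 → Nov 4, 1652: 366 days (Feb 29, 1652 is in that span).
Nov 4, 1652 → Nov 4, 1653: 365 days.
Nov 4, 1653 → Nov 4, 1654: 365 days.
Nov 4, 1654 → Nov 4, 1655: 365 days.
Nov 4, 1655 → Nov 4, 1656: 366 days (Feb 29, 1656 is in that span).
Nov 4, 1656 → Nov 4, 1657: 365 days.
Nov 4, 1657 → Dec 4, 1657: 30 days (November has 30).
Dec 4, 1657 → Jan 4, 1658: 31 days (December has 31).
Jan 4, 1658 → Feb 4, 1658: 31 days (January has 31).
Feb 4, 1658 → Feb 6, 1658: 2 days.
Total: 6303 days.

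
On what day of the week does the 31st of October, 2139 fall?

Doomsday rule: the anchor day for the 2100s is Sunday. For year 39: 39÷12 = 3 r 3, and 3÷4 = 0, so 3+3+0 = 6.
Sunday + 6 ≡ Saturday — that's 2139's doomsday.
In October the doomsday date is Oct 10.
Oct 31 is 21 days after Oct 10; 21 mod 7 = 0, so Saturday + 0 = Saturday.

Saturday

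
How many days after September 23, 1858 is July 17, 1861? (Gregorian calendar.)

1028

Sep 23, 1858 → Sep 23, 1859: 365 days.
Sep 23, 1859 → Sep 23, 1860: 366 days (Feb 29, 1860 is in that span).
Sep 23, 1860 → Oct 23, 1860: 30 days (September has 30).
Oct 23, 1860 → Nov 23, 1860: 31 days (October has 31).
Nov 23, 1860 → Dec 23, 1860: 30 days (November has 30).
Dec 23, 1860 → Jan 23, 1861: 31 days (December has 31).
Jan 23, 1861 → Feb 23, 1861: 31 days (January has 31).
Feb 23, 1861 → Mar 23, 1861: 28 days (February has 28).
Mar 23, 1861 → Apr 23, 1861: 31 days (March has 31).
Apr 23, 1861 → May 23, 1861: 30 days (April has 30).
May 23, 1861 → Jun 23, 1861: 31 days (May has 31).
Jun 23, 1861 → Jul 17, 1861: 24 days.
Total: 1028 days.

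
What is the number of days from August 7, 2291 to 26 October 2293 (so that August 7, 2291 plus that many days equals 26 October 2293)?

Aug 7, 2291 → Aug 7, 2292: 366 days (Feb 29, 2292 is in that span).
Aug 7, 2292 → Aug 7, 2293: 365 days.
Aug 7, 2293 → Sep 7, 2293: 31 days (August has 31).
Sep 7, 2293 → Oct 7, 2293: 30 days (September has 30).
Oct 7, 2293 → Oct 26, 2293: 19 days.
Total: 811 days.

811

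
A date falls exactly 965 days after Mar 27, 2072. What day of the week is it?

Saturday

Mar 27, 2072 is a Sunday.
965 mod 7 = 6, so 965 days after a Sunday is Sunday + 6 = Saturday.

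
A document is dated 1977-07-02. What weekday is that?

Saturday

Doomsday rule: the anchor day for the 1900s is Wednesday. For year 77: 77÷12 = 6 r 5, and 5÷4 = 1, so 6+5+1 = 12.
Wednesday + 12 ≡ Monday — that's 1977's doomsday.
In July the doomsday date is Jul 11.
Jul 2 is 9 days before Jul 11; 9 mod 7 = 2, so Monday − 2 = Saturday.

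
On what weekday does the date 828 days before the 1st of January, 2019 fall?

Jan 1, 2019 is a Tuesday.
828 mod 7 = 2, so 828 days before a Tuesday is Tuesday − 2 = Sunday.

Sunday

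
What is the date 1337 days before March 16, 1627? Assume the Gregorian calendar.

July 18, 1623

−365 (one year) → Mar 16, 1626 (972 left).
−365 (one year) → Mar 16, 1625 (607 left).
−365 (one year) → Mar 16, 1624 (242 left).
−16 → Feb 29, 1624 (end of Feb, 29 days; 226 left).
−29 → Jan 31, 1624 (end of Jan, 31 days; 197 left).
−31 → Dec 31, 1623 (end of Dec, 31 days; 166 left).
−31 → Nov 30, 1623 (end of Nov, 30 days; 135 left).
−30 → Oct 31, 1623 (end of Oct, 31 days; 105 left).
−31 → Sep 30, 1623 (end of Sep, 30 days; 74 left).
−30 → Aug 31, 1623 (end of Aug, 31 days; 44 left).
−31 → Jul 31, 1623 (end of Jul, 31 days; 13 left).
−13 → Jul 18, 1623.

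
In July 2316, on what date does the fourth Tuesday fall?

July 25, 2316

July 1, 2316 is a Saturday.
The first Tuesday is therefore July 4 (3 days later).
The fourth Tuesday is 4 + 3×7 = July 25.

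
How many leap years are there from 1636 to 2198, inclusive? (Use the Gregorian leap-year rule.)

137

Multiples of 4 in [1636,2198]: 141.
Of those, multiples of 100: 5 (not leap unless ÷400).
Multiples of 400: 1.
Leap years = 141 − 5 + 1 = 137.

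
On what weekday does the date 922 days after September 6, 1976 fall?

Saturday

Sep 6, 1976 is a Monday.
922 mod 7 = 5, so 922 days after a Monday is Monday + 5 = Saturday.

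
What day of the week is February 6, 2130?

Doomsday rule: the anchor day for the 2100s is Sunday. For year 30: 30÷12 = 2 r 6, and 6÷4 = 1, so 2+6+1 = 9.
Sunday + 9 ≡ Tuesday — that's 2130's doomsday.
In February the doomsday date is Feb 28 (2130 is not a leap year).
Feb 6 is 22 days before Feb 28; 22 mod 7 = 1, so Tuesday − 1 = Monday.

Monday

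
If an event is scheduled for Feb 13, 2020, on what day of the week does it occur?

Doomsday rule: the anchor day for the 2000s is Tuesday. For year 20: 20÷12 = 1 r 8, and 8÷4 = 2, so 1+8+2 = 11.
Tuesday + 11 ≡ Saturday — that's 2020's doomsday.
In February the doomsday date is Feb 29 (2020 is a leap year (divisible by 4)).
Feb 13 is 16 days before Feb 29; 16 mod 7 = 2, so Saturday − 2 = Thursday.

Thursday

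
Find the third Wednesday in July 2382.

July 21, 2382

July 1, 2382 is a Thursday.
The first Wednesday is therefore July 7 (6 days later).
The third Wednesday is 7 + 2×7 = July 21.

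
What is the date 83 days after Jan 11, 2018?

Jan has 31 days: +21 → Feb 1, 2018 (62 left).
Feb has 28 days: +28 → Mar 1, 2018 (34 left).
Mar has 31 days: +31 → Apr 1, 2018 (3 left).
+3 → Apr 4, 2018.

April 4, 2018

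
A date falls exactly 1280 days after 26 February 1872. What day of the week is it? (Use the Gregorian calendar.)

Sunday

Feb 26, 1872 is a Monday.
1280 mod 7 = 6, so 1280 days after a Monday is Monday + 6 = Sunday.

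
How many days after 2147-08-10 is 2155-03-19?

Aug 10, 2147 → Aug 10, 2148: 366 days (Feb 29, 2148 is in that span).
Aug 10, 2148 → Aug 10, 2149: 365 days.
Aug 10, 2149 → Aug 10, 2150: 365 days.
Aug 10, 2150 → Aug 10, 2151: 365 days.
Aug 10, 2151 → Aug 10, 2152: 366 days (Feb 29, 2152 is in that span).
Aug 10, 2152 → Aug 10, 2153: 365 days.
Aug 10, 2153 → Aug 10, 2154: 365 days.
Aug 10, 2154 → Sep 10, 2154: 31 days (August has 31).
Sep 10, 2154 → Oct 10, 2154: 30 days (September has 30).
Oct 10, 2154 → Nov 10, 2154: 31 days (October has 31).
Nov 10, 2154 → Dec 10, 2154: 30 days (November has 30).
Dec 10, 2154 → Jan 10, 2155: 31 days (December has 31).
Jan 10, 2155 → Feb 10, 2155: 31 days (January has 31).
Feb 10, 2155 → Mar 10, 2155: 28 days (February has 28).
Mar 10, 2155 → Mar 19, 2155: 9 days.
Total: 2778 days.

2778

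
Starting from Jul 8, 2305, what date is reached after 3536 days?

+365 (one year) → Jul 8, 2306 (3171 left).
+365 (one year) → Jul 8, 2307 (2806 left).
+366 (one year; includes Feb 29, 2308) → Jul 8, 2308 (2440 left).
+365 (one year) → Jul 8, 2309 (2075 left).
+365 (one year) → Jul 8, 2310 (1710 left).
+365 (one year) → Jul 8, 2311 (1345 left).
+366 (one year; includes Feb 29, 2312) → Jul 8, 2312 (979 left).
+365 (one year) → Jul 8, 2313 (614 left).
+365 (one year) → Jul 8, 2314 (249 left).
Jul has 31 days: +24 → Aug 1, 2314 (225 left).
Aug has 31 days: +31 → Sep 1, 2314 (194 left).
Sep has 30 days: +30 → Oct 1, 2314 (164 left).
Oct has 31 days: +31 → Nov 1, 2314 (133 left).
Nov has 30 days: +30 → Dec 1, 2314 (103 left).
Dec has 31 days: +31 → Jan 1, 2315 (72 left).
Jan has 31 days: +31 → Feb 1, 2315 (41 left).
Feb has 28 days: +28 → Mar 1, 2315 (13 left).
+13 → Mar 14, 2315.

March 14, 2315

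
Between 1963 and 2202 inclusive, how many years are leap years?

58

Multiples of 4 in [1963,2202]: 60.
Of those, multiples of 100: 3 (not leap unless ÷400).
Multiples of 400: 1.
Leap years = 60 − 3 + 1 = 58.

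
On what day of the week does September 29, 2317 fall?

Saturday

Doomsday rule: the anchor day for the 2300s is Wednesday. For year 17: 17÷12 = 1 r 5, and 5÷4 = 1, so 1+5+1 = 7.
Wednesday + 7 ≡ Wednesday — that's 2317's doomsday.
In September the doomsday date is Sep 5.
Sep 29 is 24 days after Sep 5; 24 mod 7 = 3, so Wednesday + 3 = Saturday.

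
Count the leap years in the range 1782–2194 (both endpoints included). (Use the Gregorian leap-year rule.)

100

Multiples of 4 in [1782,2194]: 103.
Of those, multiples of 100: 4 (not leap unless ÷400).
Multiples of 400: 1.
Leap years = 103 − 4 + 1 = 100.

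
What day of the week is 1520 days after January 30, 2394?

First find the weekday of Jan 30, 2394. Doomsday rule: the anchor day for the 2300s is Wednesday. For year 94: 94÷12 = 7 r 10, and 10÷4 = 2, so 7+10+2 = 19.
Wednesday + 19 ≡ Monday — that's 2394's doomsday.
In January the doomsday date is Jan 3 (2394 is not a leap year).
Jan 30 is 27 days after Jan 3; 27 mod 7 = 6, so Monday + 6 = Sunday.
1520 mod 7 = 1, so 1520 days after a Sunday is Sunday + 1 = Monday.

Monday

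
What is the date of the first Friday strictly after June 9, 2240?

Jun 9, 2240 is a Tuesday.
From Tuesday to the next Friday is 3 days.
Jun 9, 2240 + 3 = Jun 12, 2240.

June 12, 2240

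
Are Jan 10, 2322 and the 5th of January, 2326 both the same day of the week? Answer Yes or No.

Yes

From Jan 10, 2322 to Jan 5, 2326 is 1456 days.
1456 mod 7 = 0, so they are the same weekday.
(Jan 10, 2322 is a Tuesday; Jan 5, 2326 is a Tuesday.)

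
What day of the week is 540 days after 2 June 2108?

First find the weekday of Jun 2, 2108. Doomsday rule: the anchor day for the 2100s is Sunday. For year 08: 8÷12 = 0 r 8, and 8÷4 = 2, so 0+8+2 = 10.
Sunday + 10 ≡ Wednesday — that's 2108's doomsday.
In June the doomsday date is Jun 6.
Jun 2 is 4 days before Jun 6; 4 mod 7 = 4, so Wednesday − 4 = Saturday.
540 mod 7 = 1, so 540 days after a Saturday is Saturday + 1 = Sunday.

Sunday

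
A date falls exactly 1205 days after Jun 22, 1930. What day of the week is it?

Monday

Jun 22, 1930 is a Sunday.
1205 mod 7 = 1, so 1205 days after a Sunday is Sunday + 1 = Monday.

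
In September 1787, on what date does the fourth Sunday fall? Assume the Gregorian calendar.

September 23, 1787

September 1, 1787 is a Saturday.
The first Sunday is therefore September 2 (1 days later).
The fourth Sunday is 2 + 3×7 = September 23.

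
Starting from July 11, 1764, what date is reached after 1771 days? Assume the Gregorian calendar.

May 17, 1769

+365 (one year) → Jul 11, 1765 (1406 left).
+365 (one year) → Jul 11, 1766 (1041 left).
+365 (one year) → Jul 11, 1767 (676 left).
+366 (one year; includes Feb 29, 1768) → Jul 11, 1768 (310 left).
Jul has 31 days: +21 → Aug 1, 1768 (289 left).
Aug has 31 days: +31 → Sep 1, 1768 (258 left).
Sep has 30 days: +30 → Oct 1, 1768 (228 left).
Oct has 31 days: +31 → Nov 1, 1768 (197 left).
Nov has 30 days: +30 → Dec 1, 1768 (167 left).
Dec has 31 days: +31 → Jan 1, 1769 (136 left).
Jan has 31 days: +31 → Feb 1, 1769 (105 left).
Feb has 28 days: +28 → Mar 1, 1769 (77 left).
Mar has 31 days: +31 → Apr 1, 1769 (46 left).
Apr has 30 days: +30 → May 1, 1769 (16 left).
+16 → May 17, 1769.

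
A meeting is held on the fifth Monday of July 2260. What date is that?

July 30, 2260

July 1, 2260 is a Sunday.
The first Monday is therefore July 2 (1 days later).
The fifth Monday is 2 + 4×7 = July 30.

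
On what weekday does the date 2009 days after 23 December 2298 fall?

Friday

First find the weekday of Dec 23, 2298. Doomsday rule: the anchor day for the 2200s is Friday. For year 98: 98÷12 = 8 r 2, and 2÷4 = 0, so 8+2+0 = 10.
Friday + 10 ≡ Monday — that's 2298's doomsday.
In December the doomsday date is Dec 12.
Dec 23 is 11 days after Dec 12; 11 mod 7 = 4, so Monday + 4 = Friday.
2009 mod 7 = 0, so 2009 days after a Friday is Friday + 0 = Friday.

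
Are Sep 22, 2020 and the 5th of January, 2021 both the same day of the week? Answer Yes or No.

Yes

From Sep 22, 2020 to Jan 5, 2021 is 105 days.
105 mod 7 = 0, so they are the same weekday.
(Sep 22, 2020 is a Tuesday; Jan 5, 2021 is a Tuesday.)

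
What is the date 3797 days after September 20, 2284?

February 12, 2295

+365 (one year) → Sep 20, 2285 (3432 left).
+365 (one year) → Sep 20, 2286 (3067 left).
+365 (one year) → Sep 20, 2287 (2702 left).
+366 (one year; includes Feb 29, 2288) → Sep 20, 2288 (2336 left).
+365 (one year) → Sep 20, 2289 (1971 left).
+365 (one year) → Sep 20, 2290 (1606 left).
+365 (one year) → Sep 20, 2291 (1241 left).
+366 (one year; includes Feb 29, 2292) → Sep 20, 2292 (875 left).
+365 (one year) → Sep 20, 2293 (510 left).
+365 (one year) → Sep 20, 2294 (145 left).
Sep has 30 days: +11 → Oct 1, 2294 (134 left).
Oct has 31 days: +31 → Nov 1, 2294 (103 left).
Nov has 30 days: +30 → Dec 1, 2294 (73 left).
Dec has 31 days: +31 → Jan 1, 2295 (42 left).
Jan has 31 days: +31 → Feb 1, 2295 (11 left).
+11 → Feb 12, 2295.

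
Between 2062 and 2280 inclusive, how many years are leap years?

53

Multiples of 4 in [2062,2280]: 55.
Of those, multiples of 100: 2 (not leap unless ÷400).
Multiples of 400: 0.
Leap years = 55 − 2 + 0 = 53.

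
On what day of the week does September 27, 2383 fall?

Doomsday rule: the anchor day for the 2300s is Wednesday. For year 83: 83÷12 = 6 r 11, and 11÷4 = 2, so 6+11+2 = 19.
Wednesday + 19 ≡ Monday — that's 2383's doomsday.
In September the doomsday date is Sep 5.
Sep 27 is 22 days after Sep 5; 22 mod 7 = 1, so Monday + 1 = Tuesday.

Tuesday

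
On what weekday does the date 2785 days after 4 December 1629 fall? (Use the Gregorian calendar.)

First find the weekday of Dec 4, 1629. Doomsday rule: the anchor day for the 1600s is Tuesday. For year 29: 29÷12 = 2 r 5, and 5÷4 = 1, so 2+5+1 = 8.
Tuesday + 8 ≡ Wednesday — that's 1629's doomsday.
In December the doomsday date is Dec 12.
Dec 4 is 8 days before Dec 12; 8 mod 7 = 1, so Wednesday − 1 = Tuesday.
2785 mod 7 = 6, so 2785 days after a Tuesday is Tuesday + 6 = Monday.

Monday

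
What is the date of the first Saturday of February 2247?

February 1, 2247 is a Monday.
The first Saturday is therefore February 6 (5 days later).

February 6, 2247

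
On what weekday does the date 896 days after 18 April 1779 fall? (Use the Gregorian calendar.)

Apr 18, 1779 is a Sunday.
896 mod 7 = 0, so 896 days after a Sunday is Sunday + 0 = Sunday.

Sunday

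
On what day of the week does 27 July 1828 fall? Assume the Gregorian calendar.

Sunday

Doomsday rule: the anchor day for the 1800s is Friday. For year 28: 28÷12 = 2 r 4, and 4÷4 = 1, so 2+4+1 = 7.
Friday + 7 ≡ Friday — that's 1828's doomsday.
In July the doomsday date is Jul 11.
Jul 27 is 16 days after Jul 11; 16 mod 7 = 2, so Friday + 2 = Sunday.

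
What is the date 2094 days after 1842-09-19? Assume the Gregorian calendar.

+365 (one year) → Sep 19, 1843 (1729 left).
+366 (one year; includes Feb 29, 1844) → Sep 19, 1844 (1363 left).
+365 (one year) → Sep 19, 1845 (998 left).
+365 (one year) → Sep 19, 1846 (633 left).
+365 (one year) → Sep 19, 1847 (268 left).
Sep has 30 days: +12 → Oct 1, 1847 (256 left).
Oct has 31 days: +31 → Nov 1, 1847 (225 left).
Nov has 30 days: +30 → Dec 1, 1847 (195 left).
Dec has 31 days: +31 → Jan 1, 1848 (164 left).
Jan has 31 days: +31 → Feb 1, 1848 (133 left).
Feb has 29 days: +29 → Mar 1, 1848 (104 left).
Mar has 31 days: +31 → Apr 1, 1848 (73 left).
Apr has 30 days: +30 → May 1, 1848 (43 left).
May has 31 days: +31 → Jun 1, 1848 (12 left).
+12 → Jun 13, 1848.

June 13, 1848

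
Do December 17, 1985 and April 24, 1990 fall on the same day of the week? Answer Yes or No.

Yes

From Dec 17, 1985 to Apr 24, 1990 is 1589 days.
1589 mod 7 = 0, so they are the same weekday.
(Dec 17, 1985 is a Tuesday; Apr 24, 1990 is a Tuesday.)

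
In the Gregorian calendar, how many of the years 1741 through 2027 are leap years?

69

Multiples of 4 in [1741,2027]: 71.
Of those, multiples of 100: 3 (not leap unless ÷400).
Multiples of 400: 1.
Leap years = 71 − 3 + 1 = 69.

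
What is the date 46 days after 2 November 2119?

Nov has 30 days: +29 → Dec 1, 2119 (17 left).
+17 → Dec 18, 2119.

December 18, 2119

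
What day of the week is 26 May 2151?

Wednesday

Doomsday rule: the anchor day for the 2100s is Sunday. For year 51: 51÷12 = 4 r 3, and 3÷4 = 0, so 4+3+0 = 7.
Sunday + 7 ≡ Sunday — that's 2151's doomsday.
In May the doomsday date is May 9.
May 26 is 17 days after May 9; 17 mod 7 = 3, so Sunday + 3 = Wednesday.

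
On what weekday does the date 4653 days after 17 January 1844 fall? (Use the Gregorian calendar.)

Jan 17, 1844 is a Wednesday.
4653 mod 7 = 5, so 4653 days after a Wednesday is Wednesday + 5 = Monday.

Monday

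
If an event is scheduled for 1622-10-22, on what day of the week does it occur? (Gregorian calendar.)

Doomsday rule: the anchor day for the 1600s is Tuesday. For year 22: 22÷12 = 1 r 10, and 10÷4 = 2, so 1+10+2 = 13.
Tuesday + 13 ≡ Monday — that's 1622's doomsday.
In October the doomsday date is Oct 10.
Oct 22 is 12 days after Oct 10; 12 mod 7 = 5, so Monday + 5 = Saturday.

Saturday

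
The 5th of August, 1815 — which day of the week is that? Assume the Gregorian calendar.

Doomsday rule: the anchor day for the 1800s is Friday. For year 15: 15÷12 = 1 r 3, and 3÷4 = 0, so 1+3+0 = 4.
Friday + 4 ≡ Tuesday — that's 1815's doomsday.
In August the doomsday date is Aug 8.
Aug 5 is 3 days before Aug 8; 3 mod 7 = 3, so Tuesday − 3 = Saturday.

Saturday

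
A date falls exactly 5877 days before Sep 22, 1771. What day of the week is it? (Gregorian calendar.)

Wednesday

First find the weekday of Sep 22, 1771. Doomsday rule: the anchor day for the 1700s is Sunday. For year 71: 71÷12 = 5 r 11, and 11÷4 = 2, so 5+11+2 = 18.
Sunday + 18 ≡ Thursday — that's 1771's doomsday.
In September the doomsday date is Sep 5.
Sep 22 is 17 days after Sep 5; 17 mod 7 = 3, so Thursday + 3 = Sunday.
5877 mod 7 = 4, so 5877 days before a Sunday is Sunday − 4 = Wednesday.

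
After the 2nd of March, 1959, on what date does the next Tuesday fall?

March 3, 1959

Mar 2, 1959 is a Monday.
From Monday to the next Tuesday is 1 day.
Mar 2, 1959 + 1 = Mar 3, 1959.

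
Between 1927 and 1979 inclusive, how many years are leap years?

Multiples of 4 in [1927,1979]: 13.
Of those, multiples of 100: 0 (not leap unless ÷400).
Multiples of 400: 0.
Leap years = 13 − 0 + 0 = 13.

13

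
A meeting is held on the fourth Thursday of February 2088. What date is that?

February 26, 2088

February 1, 2088 is a Sunday.
The first Thursday is therefore February 5 (4 days later).
The fourth Thursday is 5 + 3×7 = February 26.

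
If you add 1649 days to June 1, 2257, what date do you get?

+365 (one year) → Jun 1, 2258 (1284 left).
+365 (one year) → Jun 1, 2259 (919 left).
+366 (one year; includes Feb 29, 2260) → Jun 1, 2260 (553 left).
+365 (one year) → Jun 1, 2261 (188 left).
Jun has 30 days: +30 → Jul 1, 2261 (158 left).
Jul has 31 days: +31 → Aug 1, 2261 (127 left).
Aug has 31 days: +31 → Sep 1, 2261 (96 left).
Sep has 30 days: +30 → Oct 1, 2261 (66 left).
Oct has 31 days: +31 → Nov 1, 2261 (35 left).
Nov has 30 days: +30 → Dec 1, 2261 (5 left).
+5 → Dec 6, 2261.

December 6, 2261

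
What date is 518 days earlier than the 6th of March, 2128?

October 5, 2126

−366 (one year; includes Feb 29, 2128) → Mar 6, 2127 (152 left).
−6 → Feb 28, 2127 (end of Feb, 28 days; 146 left).
−28 → Jan 31, 2127 (end of Jan, 31 days; 118 left).
−31 → Dec 31, 2126 (end of Dec, 31 days; 87 left).
−31 → Nov 30, 2126 (end of Nov, 30 days; 56 left).
−30 → Oct 31, 2126 (end of Oct, 31 days; 26 left).
−26 → Oct 5, 2126.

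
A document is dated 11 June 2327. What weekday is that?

Doomsday rule: the anchor day for the 2300s is Wednesday. For year 27: 27÷12 = 2 r 3, and 3÷4 = 0, so 2+3+0 = 5.
Wednesday + 5 ≡ Monday — that's 2327's doomsday.
In June the doomsday date is Jun 6.
Jun 11 is 5 days after Jun 6; 5 mod 7 = 5, so Monday + 5 = Saturday.

Saturday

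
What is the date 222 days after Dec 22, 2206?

August 1, 2207

Dec has 31 days: +10 → Jan 1, 2207 (212 left).
Jan has 31 days: +31 → Feb 1, 2207 (181 left).
Feb has 28 days: +28 → Mar 1, 2207 (153 left).
Mar has 31 days: +31 → Apr 1, 2207 (122 left).
Apr has 30 days: +30 → May 1, 2207 (92 left).
May has 31 days: +31 → Jun 1, 2207 (61 left).
Jun has 30 days: +30 → Jul 1, 2207 (31 left).
Jul has 31 days: +31 → Aug 1, 2207 (0 left).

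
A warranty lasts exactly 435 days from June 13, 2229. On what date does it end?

+365 (one year) → Jun 13, 2230 (70 left).
Jun has 30 days: +18 → Jul 1, 2230 (52 left).
Jul has 31 days: +31 → Aug 1, 2230 (21 left).
+21 → Aug 22, 2230.

August 22, 2230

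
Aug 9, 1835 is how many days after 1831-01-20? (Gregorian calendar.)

Jan 20, 1831 → Jan 20, 1832: 365 days.
Jan 20, 1832 → Jan 20, 1833: 366 days (Feb 29, 1832 is in that span).
Jan 20, 1833 → Jan 20, 1834: 365 days.
Jan 20, 1834 → Jan 20, 1835: 365 days.
Jan 20, 1835 → Feb 20, 1835: 31 days (January has 31).
Feb 20, 1835 → Mar 20, 1835: 28 days (February has 28).
Mar 20, 1835 → Apr 20, 1835: 31 days (March has 31).
Apr 20, 1835 → May 20, 1835: 30 days (April has 30).
May 20, 1835 → Jun 20, 1835: 31 days (May has 31).
Jun 20, 1835 → Jul 20, 1835: 30 days (June has 30).
Jul 20, 1835 → Aug 9, 1835: 20 days.
Total: 1662 days.

1662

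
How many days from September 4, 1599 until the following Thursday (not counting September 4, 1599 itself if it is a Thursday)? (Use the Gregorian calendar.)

Sep 4, 1599 is a Saturday.
From Saturday to the next Thursday is 5 days.

5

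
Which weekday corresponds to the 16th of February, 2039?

Doomsday rule: the anchor day for the 2000s is Tuesday. For year 39: 39÷12 = 3 r 3, and 3÷4 = 0, so 3+3+0 = 6.
Tuesday + 6 ≡ Monday — that's 2039's doomsday.
In February the doomsday date is Feb 28 (2039 is not a leap year).
Feb 16 is 12 days before Feb 28; 12 mod 7 = 5, so Monday − 5 = Wednesday.

Wednesday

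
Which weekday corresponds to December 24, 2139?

Thursday

Doomsday rule: the anchor day for the 2100s is Sunday. For year 39: 39÷12 = 3 r 3, and 3÷4 = 0, so 3+3+0 = 6.
Sunday + 6 ≡ Saturday — that's 2139's doomsday.
In December the doomsday date is Dec 12.
Dec 24 is 12 days after Dec 12; 12 mod 7 = 5, so Saturday + 5 = Thursday.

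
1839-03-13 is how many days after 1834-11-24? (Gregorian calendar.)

1570

Nov 24, 1834 → Nov 24, 1835: 365 days.
Nov 24, 1835 → Nov 24, 1836: 366 days (Feb 29, 1836 is in that span).
Nov 24, 1836 → Nov 24, 1837: 365 days.
Nov 24, 1837 → Nov 24, 1838: 365 days.
Nov 24, 1838 → Dec 24, 1838: 30 days (November has 30).
Dec 24, 1838 → Jan 24, 1839: 31 days (December has 31).
Jan 24, 1839 → Feb 24, 1839: 31 days (January has 31).
Feb 24, 1839 → Mar 13, 1839: 17 days.
Total: 1570 days.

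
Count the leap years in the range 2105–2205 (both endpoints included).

24

Multiples of 4 in [2105,2205]: 25.
Of those, multiples of 100: 1 (not leap unless ÷400).
Multiples of 400: 0.
Leap years = 25 − 1 + 0 = 24.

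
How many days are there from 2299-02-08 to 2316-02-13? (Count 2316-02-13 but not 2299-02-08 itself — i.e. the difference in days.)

6213

Feb 8, 2299 → Feb 8, 2300: 365 days.
Feb 8, 2300 → Feb 8, 2301: 365 days.
Feb 8, 2301 → Feb 8, 2302: 365 days.
Feb 8, 2302 → Feb 8, 2303: 365 days.
Feb 8, 2303 → Feb 8, 2304: 365 days.
Feb 8, 2304 → Feb 8, 2305: 366 days (Feb 29, 2304 is in that span).
Feb 8, 2305 → Feb 8, 2306: 365 days.
Feb 8, 2306 → Feb 8, 2307: 365 days.
Feb 8, 2307 → Feb 8, 2308: 365 days.
Feb 8, 2308 → Feb 8, 2309: 366 days (Feb 29, 2308 is in that span).
Feb 8, 2309 → Feb 8, 2310: 365 days.
Feb 8, 2310 → Feb 8, 2311: 365 days.
Feb 8, 2311 → Feb 8, 2312: 365 days.
Feb 8, 2312 → Feb 8, 2313: 366 days (Feb 29, 2312 is in that span).
Feb 8, 2313 → Feb 8, 2314: 365 days.
Feb 8, 2314 → Feb 8, 2315: 365 days.
Feb 8, 2315 → Mar 8, 2315: 28 days (February has 28).
Mar 8, 2315 → Apr 8, 2315: 31 days (March has 31).
Apr 8, 2315 → May 8, 2315: 30 days (April has 30).
May 8, 2315 → Jun 8, 2315: 31 days (May has 31).
Jun 8, 2315 → Jul 8, 2315: 30 days (June has 30).
Jul 8, 2315 → Aug 8, 2315: 31 days (July has 31).
Aug 8, 2315 → Sep 8, 2315: 31 days (August has 31).
Sep 8, 2315 → Oct 8, 2315: 30 days (September has 30).
Oct 8, 2315 → Nov 8, 2315: 31 days (October has 31).
Nov 8, 2315 → Dec 8, 2315: 30 days (November has 30).
Dec 8, 2315 → Jan 8, 2316: 31 days (December has 31).
Jan 8, 2316 → Feb 8, 2316: 31 days (January has 31).
Feb 8, 2316 → Feb 13, 2316: 5 days.
Total: 6213 days.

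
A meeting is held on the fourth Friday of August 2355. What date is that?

August 26, 2355

August 1, 2355 is a Monday.
The first Friday is therefore August 5 (4 days later).
The fourth Friday is 5 + 3×7 = August 26.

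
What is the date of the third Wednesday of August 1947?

August 1, 1947 is a Friday.
The first Wednesday is therefore August 6 (5 days later).
The third Wednesday is 6 + 2×7 = August 20.

August 20, 1947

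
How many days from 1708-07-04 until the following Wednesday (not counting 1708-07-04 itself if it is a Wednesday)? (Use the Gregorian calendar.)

7

Jul 4, 1708 is a Wednesday.
From Wednesday to the next Wednesday is 7 days.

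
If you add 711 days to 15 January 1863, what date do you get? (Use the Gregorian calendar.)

+365 (one year) → Jan 15, 1864 (346 left).
Jan has 31 days: +17 → Feb 1, 1864 (329 left).
Feb has 29 days: +29 → Mar 1, 1864 (300 left).
Mar has 31 days: +31 → Apr 1, 1864 (269 left).
Apr has 30 days: +30 → May 1, 1864 (239 left).
May has 31 days: +31 → Jun 1, 1864 (208 left).
Jun has 30 days: +30 → Jul 1, 1864 (178 left).
Jul has 31 days: +31 → Aug 1, 1864 (147 left).
Aug has 31 days: +31 → Sep 1, 1864 (116 left).
Sep has 30 days: +30 → Oct 1, 1864 (86 left).
Oct has 31 days: +31 → Nov 1, 1864 (55 left).
Nov has 30 days: +30 → Dec 1, 1864 (25 left).
+25 → Dec 26, 1864.

December 26, 1864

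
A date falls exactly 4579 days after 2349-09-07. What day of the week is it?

Thursday

First find the weekday of Sep 7, 2349. Doomsday rule: the anchor day for the 2300s is Wednesday. For year 49: 49÷12 = 4 r 1, and 1÷4 = 0, so 4+1+0 = 5.
Wednesday + 5 ≡ Monday — that's 2349's doomsday.
In September the doomsday date is Sep 5.
Sep 7 is 2 days after Sep 5; 2 mod 7 = 2, so Monday + 2 = Wednesday.
4579 mod 7 = 1, so 4579 days after a Wednesday is Wednesday + 1 = Thursday.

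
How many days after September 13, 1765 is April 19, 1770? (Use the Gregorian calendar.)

1679

Sep 13, 1765 → Sep 13, 1766: 365 days.
Sep 13, 1766 → Sep 13, 1767: 365 days.
Sep 13, 1767 → Sep 13, 1768: 366 days (Feb 29, 1768 is in that span).
Sep 13, 1768 → Sep 13, 1769: 365 days.
Sep 13, 1769 → Oct 13, 1769: 30 days (September has 30).
Oct 13, 1769 → Nov 13, 1769: 31 days (October has 31).
Nov 13, 1769 → Dec 13, 1769: 30 days (November has 30).
Dec 13, 1769 → Jan 13, 1770: 31 days (December has 31).
Jan 13, 1770 → Feb 13, 1770: 31 days (January has 31).
Feb 13, 1770 → Mar 13, 1770: 28 days (February has 28).
Mar 13, 1770 → Apr 13, 1770: 31 days (March has 31).
Apr 13, 1770 → Apr 19, 1770: 6 days.
Total: 1679 days.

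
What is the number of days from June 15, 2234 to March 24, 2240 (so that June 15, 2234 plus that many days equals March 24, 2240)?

Jun 15, 2234 → Jun 15, 2235: 365 days.
Jun 15, 2235 → Jun 15, 2236: 366 days (Feb 29, 2236 is in that span).
Jun 15, 2236 → Jun 15, 2237: 365 days.
Jun 15, 2237 → Jun 15, 2238: 365 days.
Jun 15, 2238 → Jun 15, 2239: 365 days.
Jun 15, 2239 → Jul 15, 2239: 30 days (June has 30).
Jul 15, 2239 → Aug 15, 2239: 31 days (July has 31).
Aug 15, 2239 → Sep 15, 2239: 31 days (August has 31).
Sep 15, 2239 → Oct 15, 2239: 30 days (September has 30).
Oct 15, 2239 → Nov 15, 2239: 31 days (October has 31).
Nov 15, 2239 → Dec 15, 2239: 30 days (November has 30).
Dec 15, 2239 → Jan 15, 2240: 31 days (December has 31).
Jan 15, 2240 → Feb 15, 2240: 31 days (January has 31).
Feb 15, 2240 → Mar 15, 2240: 29 days (February has 29).
Mar 15, 2240 → Mar 24, 2240: 9 days.
Total: 2109 days.

2109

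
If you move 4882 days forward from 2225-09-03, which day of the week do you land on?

Sep 3, 2225 is a Saturday.
4882 mod 7 = 3, so 4882 days after a Saturday is Saturday + 3 = Tuesday.

Tuesday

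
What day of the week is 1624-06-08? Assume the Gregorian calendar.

Saturday

Doomsday rule: the anchor day for the 1600s is Tuesday. For year 24: 24÷12 = 2 r 0, and 0÷4 = 0, so 2+0+0 = 2.
Tuesday + 2 ≡ Thursday — that's 1624's doomsday.
In June the doomsday date is Jun 6.
Jun 8 is 2 days after Jun 6; 2 mod 7 = 2, so Thursday + 2 = Saturday.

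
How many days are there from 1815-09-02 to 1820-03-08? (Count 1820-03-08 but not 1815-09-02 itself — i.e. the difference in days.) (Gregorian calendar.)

Sep 2, 1815 → Sep 2, 1816: 366 days (Feb 29, 1816 is in that span).
Sep 2, 1816 → Sep 2, 1817: 365 days.
Sep 2, 1817 → Sep 2, 1818: 365 days.
Sep 2, 1818 → Sep 2, 1819: 365 days.
Sep 2, 1819 → Oct 2, 1819: 30 days (September has 30).
Oct 2, 1819 → Nov 2, 1819: 31 days (October has 31).
Nov 2, 1819 → Dec 2, 1819: 30 days (November has 30).
Dec 2, 1819 → Jan 2, 1820: 31 days (December has 31).
Jan 2, 1820 → Feb 2, 1820: 31 days (January has 31).
Feb 2, 1820 → Mar 2, 1820: 29 days (February has 29).
Mar 2, 1820 → Mar 8, 1820: 6 days.
Total: 1649 days.

1649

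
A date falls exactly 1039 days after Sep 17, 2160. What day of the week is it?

First find the weekday of Sep 17, 2160. Doomsday rule: the anchor day for the 2100s is Sunday. For year 60: 60÷12 = 5 r 0, and 0÷4 = 0, so 5+0+0 = 5.
Sunday + 5 ≡ Friday — that's 2160's doomsday.
In September the doomsday date is Sep 5.
Sep 17 is 12 days after Sep 5; 12 mod 7 = 5, so Friday + 5 = Wednesday.
1039 mod 7 = 3, so 1039 days after a Wednesday is Wednesday + 3 = Saturday.

Saturday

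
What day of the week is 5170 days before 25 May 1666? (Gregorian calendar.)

Friday

First find the weekday of May 25, 1666. Doomsday rule: the anchor day for the 1600s is Tuesday. For year 66: 66÷12 = 5 r 6, and 6÷4 = 1, so 5+6+1 = 12.
Tuesday + 12 ≡ Sunday — that's 1666's doomsday.
In May the doomsday date is May 9.
May 25 is 16 days after May 9; 16 mod 7 = 2, so Sunday + 2 = Tuesday.
5170 mod 7 = 4, so 5170 days before a Tuesday is Tuesday − 4 = Friday.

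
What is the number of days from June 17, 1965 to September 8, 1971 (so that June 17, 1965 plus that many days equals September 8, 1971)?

Jun 17, 1965 → Jun 17, 1966: 365 days.
Jun 17, 1966 → Jun 17, 1967: 365 days.
Jun 17, 1967 → Jun 17, 1968: 366 days (Feb 29, 1968 is in that span).
Jun 17, 1968 → Jun 17, 1969: 365 days.
Jun 17, 1969 → Jun 17, 1970: 365 days.
Jun 17, 1970 → Jun 17, 1971: 365 days.
Jun 17, 1971 → Jul 17, 1971: 30 days (June has 30).
Jul 17, 1971 → Aug 17, 1971: 31 days (July has 31).
Aug 17, 1971 → Sep 8, 1971: 22 days.
Total: 2274 days.

2274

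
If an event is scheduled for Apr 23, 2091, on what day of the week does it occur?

Monday

Doomsday rule: the anchor day for the 2000s is Tuesday. For year 91: 91÷12 = 7 r 7, and 7÷4 = 1, so 7+7+1 = 15.
Tuesday + 15 ≡ Wednesday — that's 2091's doomsday.
In April the doomsday date is Apr 4.
Apr 23 is 19 days after Apr 4; 19 mod 7 = 5, so Wednesday + 5 = Monday.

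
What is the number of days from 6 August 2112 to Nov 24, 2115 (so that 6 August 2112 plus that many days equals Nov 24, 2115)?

1205

Aug 6, 2112 → Aug 6, 2113: 365 days.
Aug 6, 2113 → Aug 6, 2114: 365 days.
Aug 6, 2114 → Aug 6, 2115: 365 days.
Aug 6, 2115 → Sep 6, 2115: 31 days (August has 31).
Sep 6, 2115 → Oct 6, 2115: 30 days (September has 30).
Oct 6, 2115 → Nov 6, 2115: 31 days (October has 31).
Nov 6, 2115 → Nov 24, 2115: 18 days.
Total: 1205 days.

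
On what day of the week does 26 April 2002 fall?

Friday

January 1, 2002 is a Tuesday.
Jan 1, 2002 → Feb 1, 2002: 31 days (January has 31).
Feb 1, 2002 → Mar 1, 2002: 28 days (February has 28).
Mar 1, 2002 → Apr 1, 2002: 31 days (March has 31).
Apr 1, 2002 → Apr 26, 2002: 25 days.
Total: 115 days.
115 mod 7 = 3, so Tuesday + 3 = Friday.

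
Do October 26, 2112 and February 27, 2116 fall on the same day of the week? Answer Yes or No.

From Oct 26, 2112 to Feb 27, 2116 is 1219 days.
1219 mod 7 = 1, so they are different weekdays.
(Oct 26, 2112 is a Wednesday; Feb 27, 2116 is a Thursday.)

No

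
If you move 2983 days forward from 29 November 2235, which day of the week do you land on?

Monday

Nov 29, 2235 is a Sunday.
2983 mod 7 = 1, so 2983 days after a Sunday is Sunday + 1 = Monday.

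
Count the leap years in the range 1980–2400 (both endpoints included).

Multiples of 4 in [1980,2400]: 106.
Of those, multiples of 100: 5 (not leap unless ÷400).
Multiples of 400: 2.
Leap years = 106 − 5 + 2 = 103.

103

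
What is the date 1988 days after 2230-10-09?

March 19, 2236

+365 (one year) → Oct 9, 2231 (1623 left).
+366 (one year; includes Feb 29, 2232) → Oct 9, 2232 (1257 left).
+365 (one year) → Oct 9, 2233 (892 left).
+365 (one year) → Oct 9, 2234 (527 left).
+365 (one year) → Oct 9, 2235 (162 left).
Oct has 31 days: +23 → Nov 1, 2235 (139 left).
Nov has 30 days: +30 → Dec 1, 2235 (109 left).
Dec has 31 days: +31 → Jan 1, 2236 (78 left).
Jan has 31 days: +31 → Feb 1, 2236 (47 left).
Feb has 29 days: +29 → Mar 1, 2236 (18 left).
+18 → Mar 19, 2236.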